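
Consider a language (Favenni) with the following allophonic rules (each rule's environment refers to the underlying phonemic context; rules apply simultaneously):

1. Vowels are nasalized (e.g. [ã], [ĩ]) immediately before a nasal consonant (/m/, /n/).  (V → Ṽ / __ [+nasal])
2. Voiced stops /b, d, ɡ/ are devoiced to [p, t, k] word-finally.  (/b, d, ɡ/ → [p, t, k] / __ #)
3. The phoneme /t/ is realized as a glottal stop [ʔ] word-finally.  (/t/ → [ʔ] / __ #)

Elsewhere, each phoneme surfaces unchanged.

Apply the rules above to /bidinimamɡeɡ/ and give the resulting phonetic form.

/b/ (word-initial) is in the target of rule 2 but the environment (word-finally) is not met → [b].
/i/ (between /b/ and /d/): rule 1 targets it, but not before a nasal consonant → unchanged [i].
/d/ (between /i/ and /i/): rule 2 targets it, but not word-finally → unchanged [d].
/i/ (between /d/ and /n/): before a nasal consonant, so rule 1 applies → [ĩ].
/i/ meets the environment for rule 1 (before a nasal consonant) → [ĩ].
Rule 1 applies to /a/ (between /m/ and /m/: before a nasal consonant) → [ã].
/ɡ/ (between /m/ and /e/) is in the target of rule 2 but the environment (word-finally) is not met → [ɡ].
/e/ (between /ɡ/ and /ɡ/): rule 1 targets it, but not before a nasal consonant → unchanged [e].
/ɡ/ meets the environment for rule 2 (word-finally) → [k].

[bidĩnĩmãmɡek]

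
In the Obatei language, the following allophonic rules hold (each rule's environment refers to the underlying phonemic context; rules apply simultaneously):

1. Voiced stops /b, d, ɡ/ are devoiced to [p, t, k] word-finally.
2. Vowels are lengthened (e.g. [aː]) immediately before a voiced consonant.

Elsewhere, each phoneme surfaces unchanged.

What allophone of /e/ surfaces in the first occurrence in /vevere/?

/e/ (between /v/ and /v/) occurs before a voiced consonant → [eː] by rule 2.

[eː]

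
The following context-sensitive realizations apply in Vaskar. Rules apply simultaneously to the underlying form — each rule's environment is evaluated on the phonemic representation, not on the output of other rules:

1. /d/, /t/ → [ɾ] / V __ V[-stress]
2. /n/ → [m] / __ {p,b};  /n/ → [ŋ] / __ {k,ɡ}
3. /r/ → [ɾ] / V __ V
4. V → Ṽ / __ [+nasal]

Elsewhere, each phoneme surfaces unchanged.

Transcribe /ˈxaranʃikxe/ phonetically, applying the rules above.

/x/ (word-initial) is unaffected → [x].
/a/ (between /x/ and /r/): rule 4 targets it, but not before a nasal consonant → unchanged [a].
/r/ (between /a/ and /a/): between two vowels, so rule 3 applies → [ɾ].
/a/ meets the environment for rule 4 (before a nasal consonant) → [ã].
/n/ — between /a/ and /ʃ/; rule 2 does not apply here → [n].
/ʃ/ — not in any rule's target class → [ʃ].
/i/ (between /ʃ/ and /k/): rule 4 targets it, but not before a nasal consonant → unchanged [i].
/k/ (between /i/ and /x/): no rule targets it → [k].
/x/ (between /k/ and /e/): no rule targets it → [x].
/e/ (word-final): rule 4 targets it, but not before a nasal consonant → unchanged [e].

[ˈxaɾãnʃikxe]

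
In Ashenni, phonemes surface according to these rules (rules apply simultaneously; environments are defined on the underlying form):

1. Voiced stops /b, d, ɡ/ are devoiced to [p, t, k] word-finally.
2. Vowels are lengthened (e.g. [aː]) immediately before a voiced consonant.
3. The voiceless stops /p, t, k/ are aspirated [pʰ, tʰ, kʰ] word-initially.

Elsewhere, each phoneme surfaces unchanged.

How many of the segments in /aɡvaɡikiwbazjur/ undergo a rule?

5

Segments that undergo a rule: /a/ → [aː] (rule 2); /a/ → [aː] (rule 2); /i/ → [iː] (rule 2); /a/ → [aː] (rule 2); /u/ → [uː] (rule 2).
All other segments surface unchanged.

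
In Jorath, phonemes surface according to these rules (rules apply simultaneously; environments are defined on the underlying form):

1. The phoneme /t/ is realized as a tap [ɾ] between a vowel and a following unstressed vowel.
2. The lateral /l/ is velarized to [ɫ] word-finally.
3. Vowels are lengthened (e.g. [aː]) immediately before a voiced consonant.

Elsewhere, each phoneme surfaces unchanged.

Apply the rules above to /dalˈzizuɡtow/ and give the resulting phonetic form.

[daːlˈziːzuːɡtoːw]

/d/ (word-initial): no rule targets it → [d].
/a/ (between /d/ and /l/): before a voiced consonant, so rule 3 applies → [aː].
/l/ (between /a/ and /z/) is in the target of rule 2 but the environment (word-finally) is not met → [l].
/z/ (between /l/ and /i/): no rule targets it → [z].
/i/ (between /z/ and /z/) occurs before a voiced consonant → [iː] by rule 3.
/z/ — not in any rule's target class → [z].
/u/ — between /z/ and /ɡ/, before a voiced consonant — surfaces as [uː] (rule 3).
/ɡ/ (between /u/ and /t/) is unaffected → [ɡ].
/t/ — between /ɡ/ and /o/; rule 1 does not apply here → [t].
/o/ meets the environment for rule 3 (before a voiced consonant) → [oː].
/w/ — not in any rule's target class → [w].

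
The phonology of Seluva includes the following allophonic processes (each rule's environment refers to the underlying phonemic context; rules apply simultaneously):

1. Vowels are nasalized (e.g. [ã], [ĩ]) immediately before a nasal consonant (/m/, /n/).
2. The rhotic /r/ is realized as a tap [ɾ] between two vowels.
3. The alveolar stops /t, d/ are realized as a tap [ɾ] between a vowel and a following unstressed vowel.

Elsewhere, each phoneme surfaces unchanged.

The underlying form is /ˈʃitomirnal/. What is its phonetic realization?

/ʃ/ stays [ʃ].
/i/ (between /ʃ/ and /t/) is in the target of rule 1 but the environment (before a nasal consonant) is not met → [i].
/t/ (between /i/ and /o/): between a vowel and a following unstressed vowel, so rule 3 applies → [ɾ].
/o/ (between /t/ and /m/): before a nasal consonant, so rule 1 applies → [õ].
/m/ stays [m].
/i/ (between /m/ and /r/) fails the environment for rule 1, so it stays [i].
/r/ (between /i/ and /n/) is in the target of rule 2 but the environment (between two vowels) is not met → [r].
/n/ (between /r/ and /a/): no rule targets it → [n].
/a/ (between /n/ and /l/): rule 1 targets it, but not before a nasal consonant → unchanged [a].
/l/ stays [l].

[ˈʃiɾõmirnal]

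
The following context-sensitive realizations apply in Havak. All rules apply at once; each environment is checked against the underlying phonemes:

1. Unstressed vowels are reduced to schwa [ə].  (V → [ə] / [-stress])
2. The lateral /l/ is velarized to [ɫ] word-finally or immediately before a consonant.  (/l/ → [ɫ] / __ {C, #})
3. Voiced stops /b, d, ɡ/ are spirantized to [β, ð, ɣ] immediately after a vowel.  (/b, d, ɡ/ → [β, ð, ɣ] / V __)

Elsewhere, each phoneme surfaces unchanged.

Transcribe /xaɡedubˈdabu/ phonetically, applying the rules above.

[xəɣəðəβˈdaβə]

/a/ (between /x/ and /ɡ/) occurs in an unstressed syllable → [ə] by rule 1.
/ɡ/ — between /a/ and /e/, immediately after a vowel — surfaces as [ɣ] (rule 3).
/e/ (between /ɡ/ and /d/): in an unstressed syllable, so rule 1 applies → [ə].
/d/ (between /e/ and /u/): immediately after a vowel, so rule 3 applies → [ð].
Rule 1 applies to /u/ (between /d/ and /b/: in an unstressed syllable) → [ə].
/b/ meets the environment for rule 3 (immediately after a vowel) → [β].
/d/ (between /b/ and /a/) is in the target of rule 3 but the environment (immediately after a vowel) is not met → [d].
/a/ (between /d/ and /b/) is in the target of rule 1 but the environment (in an unstressed syllable) is not met → [a].
/b/ — between /a/ and /u/, immediately after a vowel — surfaces as [β] (rule 3).
/u/ — word-final, in an unstressed syllable — surfaces as [ə] (rule 1).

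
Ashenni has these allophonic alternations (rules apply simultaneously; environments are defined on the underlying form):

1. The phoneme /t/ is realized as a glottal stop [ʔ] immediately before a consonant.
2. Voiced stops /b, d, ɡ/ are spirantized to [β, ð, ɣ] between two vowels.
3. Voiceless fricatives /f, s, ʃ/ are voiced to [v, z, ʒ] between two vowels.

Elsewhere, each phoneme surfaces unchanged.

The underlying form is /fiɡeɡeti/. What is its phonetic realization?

/f/ (word-initial): rule 3 targets it, but not between two vowels → unchanged [f].
/i/ (between /f/ and /ɡ/) is unaffected → [i].
/ɡ/ (between /i/ and /e/): between two vowels, so rule 2 applies → [ɣ].
/e/ — not in any rule's target class → [e].
Rule 2 applies to /ɡ/ (between /e/ and /e/: between two vowels) → [ɣ].
/e/ (between /ɡ/ and /t/): no rule targets it → [e].
/t/ — between /e/ and /i/; rule 1 does not apply here → [t].
/i/ (word-final) is unaffected → [i].

[fiɣeɣeti]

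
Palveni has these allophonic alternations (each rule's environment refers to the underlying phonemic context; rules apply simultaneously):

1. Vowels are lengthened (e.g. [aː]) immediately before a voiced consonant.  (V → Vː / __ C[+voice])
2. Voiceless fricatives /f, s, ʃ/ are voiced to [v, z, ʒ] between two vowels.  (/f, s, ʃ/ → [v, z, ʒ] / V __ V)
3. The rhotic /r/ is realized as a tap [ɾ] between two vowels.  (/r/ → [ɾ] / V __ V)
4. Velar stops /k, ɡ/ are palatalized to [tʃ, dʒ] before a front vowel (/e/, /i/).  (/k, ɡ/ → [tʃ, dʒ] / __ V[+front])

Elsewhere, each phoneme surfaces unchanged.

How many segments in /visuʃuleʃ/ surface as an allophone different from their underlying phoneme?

Segments that undergo a rule: /s/ → [z] (rule 2); /ʃ/ → [ʒ] (rule 2); /u/ → [uː] (rule 1).
All other segments surface unchanged.

3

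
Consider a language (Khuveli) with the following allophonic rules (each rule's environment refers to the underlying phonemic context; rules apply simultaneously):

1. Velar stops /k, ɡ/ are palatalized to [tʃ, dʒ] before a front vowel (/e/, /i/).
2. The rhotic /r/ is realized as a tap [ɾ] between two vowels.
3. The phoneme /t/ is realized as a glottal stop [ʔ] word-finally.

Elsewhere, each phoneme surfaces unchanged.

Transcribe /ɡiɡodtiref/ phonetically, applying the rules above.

/ɡ/ (word-initial) occurs before a front vowel → [dʒ] by rule 1.
/i/ stays [i].
/ɡ/ (between /i/ and /o/) is in the target of rule 1 but the environment (before a front vowel) is not met → [ɡ].
/o/ (between /ɡ/ and /d/): no rule targets it → [o].
/d/ stays [d].
/t/ (between /d/ and /i/): rule 3 targets it, but not word-finally → unchanged [t].
/i/ (between /t/ and /r/) is unaffected → [i].
/r/ meets the environment for rule 2 (between two vowels) → [ɾ].
/e/ (between /r/ and /f/) is unaffected → [e].
/f/ stays [f].

[dʒiɡodtiɾef]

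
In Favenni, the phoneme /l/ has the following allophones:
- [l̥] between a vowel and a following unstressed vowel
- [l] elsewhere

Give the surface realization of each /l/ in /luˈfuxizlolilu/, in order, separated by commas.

Occurrence 1 (position 1): no conditioning environment matches → elsewhere allophone [l].
Occurrence 2 (position 8): no conditioning environment matches → elsewhere allophone [l].
Occurrence 3 (position 10): between a vowel and a following unstressed vowel → [l̥].
Occurrence 4 (position 12): between a vowel and a following unstressed vowel → [l̥].

[l], [l], [l̥], [l̥]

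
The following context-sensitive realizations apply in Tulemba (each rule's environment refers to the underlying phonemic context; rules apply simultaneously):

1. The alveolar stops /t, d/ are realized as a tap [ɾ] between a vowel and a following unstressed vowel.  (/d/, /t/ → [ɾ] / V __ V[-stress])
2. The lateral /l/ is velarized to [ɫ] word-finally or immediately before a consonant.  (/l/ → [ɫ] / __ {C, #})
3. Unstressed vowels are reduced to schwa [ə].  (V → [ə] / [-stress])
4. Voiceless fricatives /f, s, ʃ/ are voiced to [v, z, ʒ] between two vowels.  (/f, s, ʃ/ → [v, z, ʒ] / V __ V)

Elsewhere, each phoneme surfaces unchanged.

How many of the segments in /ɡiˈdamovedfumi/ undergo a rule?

Segments that undergo a rule: /i/ → [ə] (rule 3); /o/ → [ə] (rule 3); /e/ → [ə] (rule 3); /u/ → [ə] (rule 3); /i/ → [ə] (rule 3).
All other segments surface unchanged.

5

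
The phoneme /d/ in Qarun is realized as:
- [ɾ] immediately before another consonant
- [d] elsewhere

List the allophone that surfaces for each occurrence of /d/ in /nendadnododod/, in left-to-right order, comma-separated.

Occurrence 1 (position 4): no conditioning environment matches → elsewhere allophone [d].
Occurrence 2 (position 6): immediately before another consonant → [ɾ].
Occurrence 3 (position 9): no conditioning environment matches → elsewhere allophone [d].
Occurrence 4 (position 11): no conditioning environment matches → elsewhere allophone [d].
Occurrence 5 (position 13): no conditioning environment matches → elsewhere allophone [d].

[d], [ɾ], [d], [d], [d]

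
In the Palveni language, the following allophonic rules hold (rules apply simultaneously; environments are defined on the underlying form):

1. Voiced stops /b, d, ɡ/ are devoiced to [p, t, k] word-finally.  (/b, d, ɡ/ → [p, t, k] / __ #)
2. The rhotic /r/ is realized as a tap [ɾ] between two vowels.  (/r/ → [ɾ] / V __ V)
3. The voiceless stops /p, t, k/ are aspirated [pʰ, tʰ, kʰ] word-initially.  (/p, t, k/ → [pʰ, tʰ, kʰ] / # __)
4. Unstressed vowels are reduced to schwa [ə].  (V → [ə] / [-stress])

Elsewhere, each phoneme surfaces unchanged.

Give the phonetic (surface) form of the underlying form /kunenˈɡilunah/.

[kʰənənˈɡilənəh]

/k/ — word-initial, word-initially — surfaces as [kʰ] (rule 3).
Rule 4 applies to /u/ (between /k/ and /n/: in an unstressed syllable) → [ə].
/n/ — not in any rule's target class → [n].
/e/ meets the environment for rule 4 (in an unstressed syllable) → [ə].
/n/ (between /e/ and /ɡ/): no rule targets it → [n].
/ɡ/ (between /n/ and /i/) fails the environment for rule 1, so it stays [ɡ].
/i/ (between /ɡ/ and /l/) fails the environment for rule 4, so it stays [i].
/l/ stays [l].
/u/ (between /l/ and /n/): in an unstressed syllable, so rule 4 applies → [ə].
/n/ stays [n].
/a/ (between /n/ and /h/): in an unstressed syllable, so rule 4 applies → [ə].
/h/ stays [h].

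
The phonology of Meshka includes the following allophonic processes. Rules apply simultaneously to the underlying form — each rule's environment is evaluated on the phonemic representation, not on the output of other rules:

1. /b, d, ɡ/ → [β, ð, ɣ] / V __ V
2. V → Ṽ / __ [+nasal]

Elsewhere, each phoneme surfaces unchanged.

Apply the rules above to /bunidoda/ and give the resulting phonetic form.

[bũniðoða]

/b/ (word-initial) is in the target of rule 1 but the environment (between two vowels) is not met → [b].
Rule 2 applies to /u/ (between /b/ and /n/: before a nasal consonant) → [ũ].
/n/ (between /u/ and /i/) is unaffected → [n].
/i/ (between /n/ and /d/) fails the environment for rule 2, so it stays [i].
/d/ meets the environment for rule 1 (between two vowels) → [ð].
/o/ (between /d/ and /d/) fails the environment for rule 2, so it stays [o].
/d/ (between /o/ and /a/) occurs between two vowels → [ð] by rule 1.
/a/ — word-final; rule 2 does not apply here → [a].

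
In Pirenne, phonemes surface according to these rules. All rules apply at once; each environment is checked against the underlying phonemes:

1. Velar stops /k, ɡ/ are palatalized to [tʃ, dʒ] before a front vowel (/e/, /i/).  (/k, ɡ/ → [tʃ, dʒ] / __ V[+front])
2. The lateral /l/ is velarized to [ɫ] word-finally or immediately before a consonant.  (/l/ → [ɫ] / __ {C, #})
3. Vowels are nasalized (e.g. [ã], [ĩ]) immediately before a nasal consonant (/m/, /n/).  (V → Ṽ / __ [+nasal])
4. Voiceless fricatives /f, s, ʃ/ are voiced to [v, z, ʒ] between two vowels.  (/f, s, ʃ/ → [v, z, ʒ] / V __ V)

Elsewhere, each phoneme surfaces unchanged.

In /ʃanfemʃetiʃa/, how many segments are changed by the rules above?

3

Segments that undergo a rule: /a/ → [ã] (rule 3); /e/ → [ẽ] (rule 3); /ʃ/ → [ʒ] (rule 4).
All other segments surface unchanged.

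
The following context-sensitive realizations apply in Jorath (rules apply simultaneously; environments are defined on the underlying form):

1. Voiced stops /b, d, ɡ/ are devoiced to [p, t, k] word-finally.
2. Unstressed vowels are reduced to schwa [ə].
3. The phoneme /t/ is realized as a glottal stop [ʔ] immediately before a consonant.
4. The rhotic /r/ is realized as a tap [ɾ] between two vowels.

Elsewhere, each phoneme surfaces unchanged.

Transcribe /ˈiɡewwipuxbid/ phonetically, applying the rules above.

/i/ (word-initial): rule 2 targets it, but not in an unstressed syllable → unchanged [i].
/ɡ/ (between /i/ and /e/): rule 1 targets it, but not word-finally → unchanged [ɡ].
Rule 2 applies to /e/ (between /ɡ/ and /w/: in an unstressed syllable) → [ə].
/w/ (between /e/ and /w/) is unaffected → [w].
/w/ (between /w/ and /i/): no rule targets it → [w].
Rule 2 applies to /i/ (between /w/ and /p/: in an unstressed syllable) → [ə].
/p/ — not in any rule's target class → [p].
/u/ meets the environment for rule 2 (in an unstressed syllable) → [ə].
/x/ (between /u/ and /b/): no rule targets it → [x].
/b/ (between /x/ and /i/) fails the environment for rule 1, so it stays [b].
/i/ (between /b/ and /d/): in an unstressed syllable, so rule 2 applies → [ə].
/d/ (word-final) occurs word-finally → [t] by rule 1.

[ˈiɡəwwəpəxbət]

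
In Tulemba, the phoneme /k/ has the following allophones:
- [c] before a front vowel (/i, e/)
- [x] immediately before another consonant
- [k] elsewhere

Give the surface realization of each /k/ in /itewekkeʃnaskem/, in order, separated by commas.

[x], [c], [c]

Occurrence 1 (position 6): immediately before another consonant → [x].
Occurrence 2 (position 7): before a front vowel (/i, e/) → [c].
Occurrence 3 (position 13): before a front vowel (/i, e/) → [c].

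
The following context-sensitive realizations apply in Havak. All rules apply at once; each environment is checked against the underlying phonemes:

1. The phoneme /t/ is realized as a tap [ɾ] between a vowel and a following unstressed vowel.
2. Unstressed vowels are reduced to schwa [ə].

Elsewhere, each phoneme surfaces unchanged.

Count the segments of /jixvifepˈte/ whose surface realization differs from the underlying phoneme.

Segments that undergo a rule: /i/ → [ə] (rule 2); /i/ → [ə] (rule 2); /e/ → [ə] (rule 2).
All other segments surface unchanged.

3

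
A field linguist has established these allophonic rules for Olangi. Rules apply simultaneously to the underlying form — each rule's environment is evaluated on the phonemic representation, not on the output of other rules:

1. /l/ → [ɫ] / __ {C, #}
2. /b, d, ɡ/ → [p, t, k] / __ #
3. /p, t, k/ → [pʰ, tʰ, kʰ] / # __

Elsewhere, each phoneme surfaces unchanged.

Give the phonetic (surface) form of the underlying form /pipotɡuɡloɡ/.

/p/ meets the environment for rule 3 (word-initially) → [pʰ].
/i/ (between /p/ and /p/): no rule targets it → [i].
/p/ — between /i/ and /o/; rule 3 does not apply here → [p].
/o/ — not in any rule's target class → [o].
/t/ (between /o/ and /ɡ/): rule 3 targets it, but not word-initially → unchanged [t].
/ɡ/ (between /t/ and /u/) fails the environment for rule 2, so it stays [ɡ].
/u/ — not in any rule's target class → [u].
/ɡ/ (between /u/ and /l/) is in the target of rule 2 but the environment (word-finally) is not met → [ɡ].
/l/ — between /ɡ/ and /o/; rule 1 does not apply here → [l].
/o/ — not in any rule's target class → [o].
/ɡ/ — word-final, word-finally — surfaces as [k] (rule 2).

[pʰipotɡuɡlok]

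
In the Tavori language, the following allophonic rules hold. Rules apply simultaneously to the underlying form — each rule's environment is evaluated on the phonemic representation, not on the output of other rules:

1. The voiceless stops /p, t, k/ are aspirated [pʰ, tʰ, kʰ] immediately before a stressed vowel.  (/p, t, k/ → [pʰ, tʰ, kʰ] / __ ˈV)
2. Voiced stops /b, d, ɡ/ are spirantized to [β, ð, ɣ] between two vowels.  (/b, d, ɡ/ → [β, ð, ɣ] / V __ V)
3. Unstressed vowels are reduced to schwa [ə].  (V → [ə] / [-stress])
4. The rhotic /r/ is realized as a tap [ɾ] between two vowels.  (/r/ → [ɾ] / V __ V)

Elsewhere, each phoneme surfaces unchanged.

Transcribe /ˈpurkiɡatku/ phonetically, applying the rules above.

[ˈpʰurkəɣətkə]

/p/ (word-initial) occurs immediately before a stressed vowel → [pʰ] by rule 1.
/u/ (between /p/ and /r/) is in the target of rule 3 but the environment (in an unstressed syllable) is not met → [u].
/r/ (between /u/ and /k/) fails the environment for rule 4, so it stays [r].
/k/ — between /r/ and /i/; rule 1 does not apply here → [k].
/i/ (between /k/ and /ɡ/): in an unstressed syllable, so rule 3 applies → [ə].
/ɡ/ (between /i/ and /a/): between two vowels, so rule 2 applies → [ɣ].
/a/ — between /ɡ/ and /t/, in an unstressed syllable — surfaces as [ə] (rule 3).
/t/ (between /a/ and /k/): rule 1 targets it, but not immediately before a stressed vowel → unchanged [t].
/k/ (between /t/ and /u/): rule 1 targets it, but not immediately before a stressed vowel → unchanged [k].
/u/ meets the environment for rule 3 (in an unstressed syllable) → [ə].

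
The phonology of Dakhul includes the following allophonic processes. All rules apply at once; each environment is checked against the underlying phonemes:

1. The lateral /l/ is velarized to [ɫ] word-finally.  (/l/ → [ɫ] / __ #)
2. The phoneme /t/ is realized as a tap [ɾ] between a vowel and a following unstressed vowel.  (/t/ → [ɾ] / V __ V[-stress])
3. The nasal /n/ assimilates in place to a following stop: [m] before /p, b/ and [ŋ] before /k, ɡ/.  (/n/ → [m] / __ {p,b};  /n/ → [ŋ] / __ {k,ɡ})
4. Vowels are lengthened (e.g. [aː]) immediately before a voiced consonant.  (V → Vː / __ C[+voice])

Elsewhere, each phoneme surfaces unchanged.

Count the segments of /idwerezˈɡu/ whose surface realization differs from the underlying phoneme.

3

Segments that undergo a rule: /i/ → [iː] (rule 4); /e/ → [eː] (rule 4); /e/ → [eː] (rule 4).
All other segments surface unchanged.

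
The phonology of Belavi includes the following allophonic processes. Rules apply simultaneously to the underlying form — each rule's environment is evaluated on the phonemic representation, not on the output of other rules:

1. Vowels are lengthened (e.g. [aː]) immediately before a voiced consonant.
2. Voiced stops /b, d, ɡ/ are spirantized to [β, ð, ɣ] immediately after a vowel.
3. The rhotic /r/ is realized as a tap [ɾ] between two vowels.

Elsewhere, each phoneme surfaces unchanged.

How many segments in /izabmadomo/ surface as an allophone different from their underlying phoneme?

6

Segments that undergo a rule: /i/ → [iː] (rule 1); /a/ → [aː] (rule 1); /b/ → [β] (rule 2); /a/ → [aː] (rule 1); /d/ → [ð] (rule 2); /o/ → [oː] (rule 1).
All other segments surface unchanged.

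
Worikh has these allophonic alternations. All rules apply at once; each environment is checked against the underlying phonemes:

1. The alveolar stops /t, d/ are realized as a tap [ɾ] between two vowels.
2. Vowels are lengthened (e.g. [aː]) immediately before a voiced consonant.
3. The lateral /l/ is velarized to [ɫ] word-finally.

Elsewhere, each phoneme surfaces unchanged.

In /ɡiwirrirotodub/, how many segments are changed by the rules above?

7

Segments that undergo a rule: /i/ → [iː] (rule 2); /i/ → [iː] (rule 2); /i/ → [iː] (rule 2); /t/ → [ɾ] (rule 1); /o/ → [oː] (rule 2); /d/ → [ɾ] (rule 1); /u/ → [uː] (rule 2).
All other segments surface unchanged.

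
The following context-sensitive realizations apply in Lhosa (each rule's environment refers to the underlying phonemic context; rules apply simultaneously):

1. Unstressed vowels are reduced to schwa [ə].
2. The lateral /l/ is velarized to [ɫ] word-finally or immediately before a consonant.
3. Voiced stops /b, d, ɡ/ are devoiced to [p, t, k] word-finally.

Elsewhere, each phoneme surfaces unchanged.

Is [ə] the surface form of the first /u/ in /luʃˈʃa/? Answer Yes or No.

/u/ — between /l/ and /ʃ/, in an unstressed syllable — surfaces as [ə] (rule 1).
The actual realization is [ə], which matches [ə].

Yes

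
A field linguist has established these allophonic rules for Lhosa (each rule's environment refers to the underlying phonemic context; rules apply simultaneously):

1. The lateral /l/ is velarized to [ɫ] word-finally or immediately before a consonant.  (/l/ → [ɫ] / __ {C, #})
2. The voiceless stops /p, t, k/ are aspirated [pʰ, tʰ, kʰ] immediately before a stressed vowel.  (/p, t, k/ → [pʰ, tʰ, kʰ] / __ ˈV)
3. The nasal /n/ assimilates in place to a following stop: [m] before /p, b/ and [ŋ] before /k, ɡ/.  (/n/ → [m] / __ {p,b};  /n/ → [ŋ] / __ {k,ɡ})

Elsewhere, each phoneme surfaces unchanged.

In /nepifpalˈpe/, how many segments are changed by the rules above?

2

Segments that undergo a rule: /l/ → [ɫ] (rule 1); /p/ → [pʰ] (rule 2).
All other segments surface unchanged.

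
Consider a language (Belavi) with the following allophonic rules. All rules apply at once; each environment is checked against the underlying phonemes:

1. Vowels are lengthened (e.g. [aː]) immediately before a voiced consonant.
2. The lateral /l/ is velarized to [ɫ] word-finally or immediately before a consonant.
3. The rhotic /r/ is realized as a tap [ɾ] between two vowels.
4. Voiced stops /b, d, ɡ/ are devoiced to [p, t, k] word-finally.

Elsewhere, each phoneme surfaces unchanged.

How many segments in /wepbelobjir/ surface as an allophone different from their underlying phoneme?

Segments that undergo a rule: /e/ → [eː] (rule 1); /o/ → [oː] (rule 1); /i/ → [iː] (rule 1).
All other segments surface unchanged.

3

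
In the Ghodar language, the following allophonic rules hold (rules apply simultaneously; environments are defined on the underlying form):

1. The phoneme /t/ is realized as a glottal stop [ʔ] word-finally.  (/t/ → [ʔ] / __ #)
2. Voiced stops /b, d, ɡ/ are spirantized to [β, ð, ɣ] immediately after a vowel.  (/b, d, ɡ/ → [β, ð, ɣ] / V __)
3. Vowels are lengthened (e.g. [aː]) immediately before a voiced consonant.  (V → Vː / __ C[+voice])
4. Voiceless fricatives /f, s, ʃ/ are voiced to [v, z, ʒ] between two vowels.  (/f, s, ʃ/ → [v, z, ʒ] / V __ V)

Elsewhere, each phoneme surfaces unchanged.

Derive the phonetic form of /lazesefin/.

/l/ — not in any rule's target class → [l].
/a/ — between /l/ and /z/, before a voiced consonant — surfaces as [aː] (rule 3).
/z/ stays [z].
/e/ (between /z/ and /s/): rule 3 targets it, but not before a voiced consonant → unchanged [e].
/s/ — between /e/ and /e/, between two vowels — surfaces as [z] (rule 4).
/e/ (between /s/ and /f/) fails the environment for rule 3, so it stays [e].
/f/ — between /e/ and /i/, between two vowels — surfaces as [v] (rule 4).
/i/ meets the environment for rule 3 (before a voiced consonant) → [iː].
/n/ (word-final) is unaffected → [n].

[laːzezeviːn]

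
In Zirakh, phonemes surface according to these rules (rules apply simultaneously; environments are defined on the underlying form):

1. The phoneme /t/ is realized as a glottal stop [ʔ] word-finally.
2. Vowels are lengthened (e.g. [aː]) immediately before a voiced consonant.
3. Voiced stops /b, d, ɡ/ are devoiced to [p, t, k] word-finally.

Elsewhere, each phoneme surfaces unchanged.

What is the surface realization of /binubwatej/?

[biːnuːbwateːj]

/b/ (word-initial) fails the environment for rule 3, so it stays [b].
Rule 2 applies to /i/ (between /b/ and /n/: before a voiced consonant) → [iː].
/n/ — not in any rule's target class → [n].
/u/ meets the environment for rule 2 (before a voiced consonant) → [uː].
/b/ (between /u/ and /w/) fails the environment for rule 3, so it stays [b].
/w/ (between /b/ and /a/) is unaffected → [w].
/a/ (between /w/ and /t/) fails the environment for rule 2, so it stays [a].
/t/ — between /a/ and /e/; rule 1 does not apply here → [t].
Rule 2 applies to /e/ (between /t/ and /j/: before a voiced consonant) → [eː].
/j/ stays [j].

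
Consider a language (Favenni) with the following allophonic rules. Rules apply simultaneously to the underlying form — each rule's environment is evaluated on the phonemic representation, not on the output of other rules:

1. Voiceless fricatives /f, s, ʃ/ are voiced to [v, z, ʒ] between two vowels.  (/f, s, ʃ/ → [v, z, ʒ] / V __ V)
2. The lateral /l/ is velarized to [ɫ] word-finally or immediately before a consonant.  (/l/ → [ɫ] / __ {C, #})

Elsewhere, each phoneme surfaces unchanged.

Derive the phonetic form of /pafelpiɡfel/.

/p/ (word-initial) is unaffected → [p].
/a/ — not in any rule's target class → [a].
/f/ meets the environment for rule 1 (between two vowels) → [v].
/e/ (between /f/ and /l/): no rule targets it → [e].
Rule 2 applies to /l/ (between /e/ and /p/: word-finally or immediately before a consonant) → [ɫ].
/p/ (between /l/ and /i/) is unaffected → [p].
/i/ (between /p/ and /ɡ/) is unaffected → [i].
/ɡ/ — not in any rule's target class → [ɡ].
/f/ (between /ɡ/ and /e/): rule 1 targets it, but not between two vowels → unchanged [f].
/e/ stays [e].
Rule 2 applies to /l/ (word-final: word-finally or immediately before a consonant) → [ɫ].

[paveɫpiɡfeɫ]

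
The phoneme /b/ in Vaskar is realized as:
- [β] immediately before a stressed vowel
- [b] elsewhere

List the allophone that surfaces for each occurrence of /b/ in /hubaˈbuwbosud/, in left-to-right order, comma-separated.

[b], [β], [b]

Occurrence 1 (position 3): no conditioning environment matches → elsewhere allophone [b].
Occurrence 2 (position 5): immediately before a stressed vowel → [β].
Occurrence 3 (position 8): no conditioning environment matches → elsewhere allophone [b].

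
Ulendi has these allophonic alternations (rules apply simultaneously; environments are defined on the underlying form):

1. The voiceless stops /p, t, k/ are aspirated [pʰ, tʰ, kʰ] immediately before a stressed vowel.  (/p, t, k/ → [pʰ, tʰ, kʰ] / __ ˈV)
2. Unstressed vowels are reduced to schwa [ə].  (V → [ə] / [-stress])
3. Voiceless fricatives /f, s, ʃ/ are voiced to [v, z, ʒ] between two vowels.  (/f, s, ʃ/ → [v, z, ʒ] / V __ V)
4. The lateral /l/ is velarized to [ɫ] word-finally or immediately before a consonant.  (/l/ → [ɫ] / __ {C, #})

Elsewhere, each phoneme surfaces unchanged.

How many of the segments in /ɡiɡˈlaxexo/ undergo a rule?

Segments that undergo a rule: /i/ → [ə] (rule 2); /e/ → [ə] (rule 2); /o/ → [ə] (rule 2).
All other segments surface unchanged.

3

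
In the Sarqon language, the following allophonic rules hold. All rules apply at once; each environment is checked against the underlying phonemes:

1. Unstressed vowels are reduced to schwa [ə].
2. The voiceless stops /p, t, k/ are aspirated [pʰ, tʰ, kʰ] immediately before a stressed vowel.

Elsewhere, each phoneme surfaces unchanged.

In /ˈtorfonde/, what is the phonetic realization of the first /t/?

/t/ — word-initial, immediately before a stressed vowel — surfaces as [tʰ] (rule 2).

[tʰ]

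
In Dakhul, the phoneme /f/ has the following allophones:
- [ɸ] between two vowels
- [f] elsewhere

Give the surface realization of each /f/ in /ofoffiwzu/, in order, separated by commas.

[ɸ], [f], [f]

Occurrence 1 (position 2): between two vowels → [ɸ].
Occurrence 2 (position 4): no conditioning environment matches → elsewhere allophone [f].
Occurrence 3 (position 5): no conditioning environment matches → elsewhere allophone [f].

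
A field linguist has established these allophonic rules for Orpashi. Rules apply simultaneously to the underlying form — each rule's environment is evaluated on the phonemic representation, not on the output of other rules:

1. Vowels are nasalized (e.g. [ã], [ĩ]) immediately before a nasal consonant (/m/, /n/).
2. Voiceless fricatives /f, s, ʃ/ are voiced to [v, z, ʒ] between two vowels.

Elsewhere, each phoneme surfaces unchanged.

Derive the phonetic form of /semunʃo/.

/s/ (word-initial) fails the environment for rule 2, so it stays [s].
/e/ — between /s/ and /m/, before a nasal consonant — surfaces as [ẽ] (rule 1).
/m/ stays [m].
/u/ — between /m/ and /n/, before a nasal consonant — surfaces as [ũ] (rule 1).
/n/ stays [n].
/ʃ/ — between /n/ and /o/; rule 2 does not apply here → [ʃ].
/o/ (word-final) fails the environment for rule 1, so it stays [o].

[sẽmũnʃo]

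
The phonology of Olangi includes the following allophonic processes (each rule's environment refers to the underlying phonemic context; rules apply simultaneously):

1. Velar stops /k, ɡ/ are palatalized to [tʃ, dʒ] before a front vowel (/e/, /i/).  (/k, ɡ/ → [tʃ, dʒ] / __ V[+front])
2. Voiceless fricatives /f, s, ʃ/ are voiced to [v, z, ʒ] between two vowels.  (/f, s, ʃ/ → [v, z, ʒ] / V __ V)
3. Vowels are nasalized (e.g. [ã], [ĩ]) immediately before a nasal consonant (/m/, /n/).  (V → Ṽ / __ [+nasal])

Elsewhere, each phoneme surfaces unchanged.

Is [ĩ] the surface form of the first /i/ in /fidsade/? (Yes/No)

No

/i/ (between /f/ and /d/) fails the environment for rule 3, so it stays [i].
The actual realization is [i], not [ĩ].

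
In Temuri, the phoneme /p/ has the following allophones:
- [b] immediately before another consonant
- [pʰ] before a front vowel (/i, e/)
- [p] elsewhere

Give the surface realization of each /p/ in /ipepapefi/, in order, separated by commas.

Occurrence 1 (position 2): before a front vowel (/i, e/) → [pʰ].
Occurrence 2 (position 4): no conditioning environment matches → elsewhere allophone [p].
Occurrence 3 (position 6): before a front vowel (/i, e/) → [pʰ].

[pʰ], [p], [pʰ]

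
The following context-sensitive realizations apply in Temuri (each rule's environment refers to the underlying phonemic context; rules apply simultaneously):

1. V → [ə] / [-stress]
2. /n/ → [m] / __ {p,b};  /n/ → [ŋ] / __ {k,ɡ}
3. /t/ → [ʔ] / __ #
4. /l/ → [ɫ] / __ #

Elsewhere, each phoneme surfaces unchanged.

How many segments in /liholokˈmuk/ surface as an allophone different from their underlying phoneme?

3

Segments that undergo a rule: /i/ → [ə] (rule 1); /o/ → [ə] (rule 1); /o/ → [ə] (rule 1).
All other segments surface unchanged.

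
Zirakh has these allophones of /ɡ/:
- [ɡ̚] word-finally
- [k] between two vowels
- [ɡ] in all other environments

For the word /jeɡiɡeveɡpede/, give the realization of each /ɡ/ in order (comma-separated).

[k], [k], [ɡ]

Occurrence 1 (position 3): between two vowels → [k].
Occurrence 2 (position 5): between two vowels → [k].
Occurrence 3 (position 9): no conditioning environment matches → elsewhere allophone [ɡ].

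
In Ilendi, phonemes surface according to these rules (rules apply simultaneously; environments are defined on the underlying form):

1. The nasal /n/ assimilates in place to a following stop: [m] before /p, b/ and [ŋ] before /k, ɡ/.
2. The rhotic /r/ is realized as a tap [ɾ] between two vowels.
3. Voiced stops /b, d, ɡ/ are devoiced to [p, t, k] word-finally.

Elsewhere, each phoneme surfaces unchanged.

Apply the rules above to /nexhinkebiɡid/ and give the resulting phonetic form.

/n/ — word-initial; rule 1 does not apply here → [n].
/e/ (between /n/ and /x/): no rule targets it → [e].
/x/ stays [x].
/h/ stays [h].
/i/ (between /h/ and /n/) is unaffected → [i].
/n/ — between /i/ and /k/, before a labial or velar stop — surfaces as [ŋ] (rule 1).
/k/ stays [k].
/e/ (between /k/ and /b/): no rule targets it → [e].
/b/ — between /e/ and /i/; rule 3 does not apply here → [b].
/i/ stays [i].
/ɡ/ (between /i/ and /i/): rule 3 targets it, but not word-finally → unchanged [ɡ].
/i/ (between /ɡ/ and /d/) is unaffected → [i].
/d/ (word-final): word-finally, so rule 3 applies → [t].

[nexhiŋkebiɡit]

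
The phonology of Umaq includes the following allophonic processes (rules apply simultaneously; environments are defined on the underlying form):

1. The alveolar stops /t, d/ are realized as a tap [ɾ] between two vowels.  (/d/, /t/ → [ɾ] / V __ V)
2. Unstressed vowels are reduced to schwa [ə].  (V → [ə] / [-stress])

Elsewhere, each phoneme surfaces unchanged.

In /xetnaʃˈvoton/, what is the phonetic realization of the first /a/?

Rule 2 applies to /a/ (between /n/ and /ʃ/: in an unstressed syllable) → [ə].

[ə]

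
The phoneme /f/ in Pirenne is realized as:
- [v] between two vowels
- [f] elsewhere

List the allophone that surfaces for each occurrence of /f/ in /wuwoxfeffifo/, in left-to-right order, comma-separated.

Occurrence 1 (position 6): no conditioning environment matches → elsewhere allophone [f].
Occurrence 2 (position 8): no conditioning environment matches → elsewhere allophone [f].
Occurrence 3 (position 9): no conditioning environment matches → elsewhere allophone [f].
Occurrence 4 (position 11): between two vowels → [v].

[f], [f], [f], [v]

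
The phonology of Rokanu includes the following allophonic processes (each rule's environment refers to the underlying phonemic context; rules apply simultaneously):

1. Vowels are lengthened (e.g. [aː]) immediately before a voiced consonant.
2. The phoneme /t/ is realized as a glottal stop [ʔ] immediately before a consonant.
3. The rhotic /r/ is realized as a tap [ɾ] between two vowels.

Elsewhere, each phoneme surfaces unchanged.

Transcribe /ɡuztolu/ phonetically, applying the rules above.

/ɡ/ stays [ɡ].
/u/ — between /ɡ/ and /z/, before a voiced consonant — surfaces as [uː] (rule 1).
/z/ — not in any rule's target class → [z].
/t/ (between /z/ and /o/) fails the environment for rule 2, so it stays [t].
/o/ meets the environment for rule 1 (before a voiced consonant) → [oː].
/l/ (between /o/ and /u/) is unaffected → [l].
/u/ (word-final) is in the target of rule 1 but the environment (before a voiced consonant) is not met → [u].

[ɡuːztoːlu]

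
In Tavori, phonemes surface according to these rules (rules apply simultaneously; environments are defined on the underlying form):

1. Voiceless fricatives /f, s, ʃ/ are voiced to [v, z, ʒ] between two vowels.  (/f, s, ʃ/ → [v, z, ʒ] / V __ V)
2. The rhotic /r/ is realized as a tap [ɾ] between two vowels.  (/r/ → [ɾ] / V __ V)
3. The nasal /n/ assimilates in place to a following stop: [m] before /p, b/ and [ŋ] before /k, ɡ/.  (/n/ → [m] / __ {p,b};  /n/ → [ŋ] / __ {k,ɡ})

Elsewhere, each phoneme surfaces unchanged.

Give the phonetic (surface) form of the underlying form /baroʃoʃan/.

[baɾoʒoʒan]

/r/ — between /a/ and /o/, between two vowels — surfaces as [ɾ] (rule 2).
/ʃ/ (between /o/ and /o/): between two vowels, so rule 1 applies → [ʒ].
Rule 1 applies to /ʃ/ (between /o/ and /a/: between two vowels) → [ʒ].
/n/ (word-final): rule 3 targets it, but not before a labial or velar stop → unchanged [n].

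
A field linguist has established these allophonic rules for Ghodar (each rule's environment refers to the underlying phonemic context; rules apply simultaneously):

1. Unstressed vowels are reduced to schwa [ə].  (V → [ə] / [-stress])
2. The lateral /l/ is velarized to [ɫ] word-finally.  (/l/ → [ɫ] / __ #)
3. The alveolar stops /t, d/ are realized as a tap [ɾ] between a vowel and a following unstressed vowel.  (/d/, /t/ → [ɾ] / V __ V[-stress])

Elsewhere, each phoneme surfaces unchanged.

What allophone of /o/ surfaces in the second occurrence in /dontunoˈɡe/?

[ə]

/o/ (between /n/ and /ɡ/) occurs in an unstressed syllable → [ə] by rule 1.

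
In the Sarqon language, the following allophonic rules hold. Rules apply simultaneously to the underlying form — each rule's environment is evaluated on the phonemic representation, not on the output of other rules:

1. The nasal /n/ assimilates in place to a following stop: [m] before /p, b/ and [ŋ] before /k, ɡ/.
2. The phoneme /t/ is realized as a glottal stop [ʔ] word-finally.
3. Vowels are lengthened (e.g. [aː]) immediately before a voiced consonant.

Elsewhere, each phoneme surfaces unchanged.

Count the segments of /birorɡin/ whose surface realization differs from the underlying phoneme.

3

Segments that undergo a rule: /i/ → [iː] (rule 3); /o/ → [oː] (rule 3); /i/ → [iː] (rule 3).
All other segments surface unchanged.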